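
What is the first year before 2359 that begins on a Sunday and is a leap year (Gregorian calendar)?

2356

Jan 1 advances by 2 weekdays after a leap year and by 1 after a common year.
2359: Jan 1 is Thursday.
2358: Wednesday
2357: Tuesday
2356: Sunday (leap)
2356 begins on a Sunday and is a leap year.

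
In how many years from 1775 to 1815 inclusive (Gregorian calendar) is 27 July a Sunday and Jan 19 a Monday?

Check each year's weekday for 27 July and Jan 19:
  1775: Thu/Thu  1776: Sat/Fri  1777: Sun/Sun  1778: Mon/Mon  1779: Tue/Tue  1780: Thu/Wed  1781: Fri/Fri  1782: Sat/Sat  1783: Sun/Sun  1784: Tue/Mon  1785: Wed/Wed  1786: Thu/Thu  1787: Fri/Fri  1788: Sun/Sat  …(13 more)…  1802: Tue/Tue  1803: Wed/Wed  1804: Fri/Thu  1805: Sat/Sat  1806: Sun/Sun  1807: Mon/Mon  1808: Wed/Tue  1809: Thu/Thu  1810: Fri/Fri  1811: Sat/Sat  1812: Mon/Sun  1813: Tue/Tue  1814: Wed/Wed  1815: Thu/Thu
Both conditions hold in: no year — 0.

0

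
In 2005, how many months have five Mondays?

A month of length L has five Mondays iff its first Monday is on day ≤ L−28 (so day 1–3 in a 31-day month, 1–2 in a 30-day month, day 1 in a leap February).
Checking each month of 2005: Jan starts Sat (31d) ✓; Feb starts Tue (28d); Mar starts Tue (31d); Apr starts Fri (30d); May starts Sun (31d) ✓; Jun starts Wed (30d); Jul starts Fri (31d); Aug starts Mon (31d) ✓; Sep starts Thu (30d); Oct starts Sat (31d) ✓; Nov starts Tue (30d); Dec starts Thu (31d).
Five-Monday months: January, May, August, October → 4.

4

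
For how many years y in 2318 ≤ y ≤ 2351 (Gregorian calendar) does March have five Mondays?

14

March has 31 days; it has five Mondays when Monday falls among the first (month-length − 28) days — i.e. when March 1 is one of Monday/Sunday/Saturday.
March 1 by year: 2318:Fri 2319:Sat✓ 2320:Mon✓ 2321:Tue 2322:Wed 2323:Thu 2324:Sat✓ 2325:Sun✓ 2326:Mon✓ 2327:Tue 2328:Thu 2329:Fri 2330:Sat✓ 2331:Sun✓ 2332:Tue …(4 more)… 2337:Mon✓ 2338:Tue 2339:Wed 2340:Fri 2341:Sat✓ 2342:Sun✓ 2343:Mon✓ 2344:Wed 2345:Thu 2346:Fri 2347:Sat✓ 2348:Mon✓ 2349:Tue 2350:Wed 2351:Thu
Years with five Mondays: 2319, 2320, 2324, 2325, 2326, 2330, 2331, 2336, 2337, 2341, 2342, 2343, 2347, 2348 → 14.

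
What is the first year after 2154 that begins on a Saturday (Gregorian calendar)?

2157

Jan 1 advances by 2 weekdays after a leap year and by 1 after a common year.
2154: Jan 1 is Tuesday.
2155: Wednesday
2156: Thursday (leap)
2157: Saturday
2157 begins on a Saturday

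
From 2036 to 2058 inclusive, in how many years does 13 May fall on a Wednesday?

Track 13 May's weekday year by year (advancing +1, or +2 across a Feb 29):
  2036: Tue  2037: Wed (+1) ✓  2038: Thu (+1)  2039: Fri (+1)  2040: Sun (+2)
  2041: Mon (+1)  2042: Tue (+1)  2043: Wed (+1) ✓  2044: Fri (+2)  2045: Sat (+1)
  2046: Sun (+1)  2047: Mon (+1)  2048: Wed (+2) ✓  2049: Thu (+1)  2050: Fri (+1)
  2051: Sat (+1)  2052: Mon (+2)  2053: Tue (+1)  2054: Wed (+1) ✓  2055: Thu (+1)
  2056: Sat (+2)  2057: Sun (+1)  2058: Mon (+1)
Wednesday years: 2037, 2043, 2048, 2054 — 4 in total.

4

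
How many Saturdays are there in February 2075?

February 2075 has 28 days and begins on Friday.
The first Saturday is February 2.
Saturdays fall on 2, 9, 16, 23 — that's 4.

4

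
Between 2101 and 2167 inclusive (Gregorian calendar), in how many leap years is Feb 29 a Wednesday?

3

Leap years in 2101–2167: 16 of them.
Feb 29 weekday advances by 5 (mod 7) from one leap year to the next four years later (or differs when a century non-leap intervenes).
Leap-day weekdays: 2104:Fri 2108:Wed✓ 2112:Mon 2116:Sat 2120:Thu 2124:Tue 2128:Sun 2132:Fri 2136:Wed✓ 2140:Mon 2144:Sat 2148:Thu 2152:Tue 2156:Sun 2160:Fri 2164:Wed✓
Wednesday: 2108, 2136, 2164 → 3.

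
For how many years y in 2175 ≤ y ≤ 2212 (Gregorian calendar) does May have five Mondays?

May has 31 days; it has five Mondays when Monday falls among the first (month-length − 28) days — i.e. when May 1 is one of Monday/Sunday/Saturday.
May 1 by year: 2175:Mon✓ 2176:Wed 2177:Thu 2178:Fri 2179:Sat✓ 2180:Mon✓ 2181:Tue 2182:Wed 2183:Thu 2184:Sat✓ 2185:Sun✓ 2186:Mon✓ 2187:Tue 2188:Thu 2189:Fri …(8 more)… 2198:Tue 2199:Wed 2200:Thu 2201:Fri 2202:Sat✓ 2203:Sun✓ 2204:Tue 2205:Wed 2206:Thu 2207:Fri 2208:Sun✓ 2209:Mon✓ 2210:Tue 2211:Wed 2212:Fri
Years with five Mondays: 2175, 2179, 2180, 2184, 2185, 2186, 2190, 2191, 2196, 2197, 2202, 2203, 2208, 2209 → 14.

14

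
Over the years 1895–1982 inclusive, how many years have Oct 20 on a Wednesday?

13

Track Oct 20's weekday year by year (advancing +1, or +2 across a Feb 29):
  1895: Sun  1896: Tue (+2)  1897: Wed (+1) ✓  1898: Thu (+1)  1899: Fri (+1)
  1900: Sat (+1)  1901: Sun (+1)  1902: Mon (+1)  1903: Tue (+1)  1904: Thu (+2)
  1905: Fri (+1)  1906: Sat (+1)  1907: Sun (+1)  1908: Tue (+2)  … (60 more years) …
  1969: Mon (+1)  1970: Tue (+1)  1971: Wed (+1) ✓  1972: Fri (+2)  1973: Sat (+1)
  1974: Sun (+1)  1975: Mon (+1)  1976: Wed (+2) ✓  1977: Thu (+1)  1978: Fri (+1)
  1979: Sat (+1)  1980: Mon (+2)  1981: Tue (+1)  1982: Wed (+1) ✓
Wednesday years: 1897, 1909, 1915, 1920, 1926, 1937, 1943, 1948, 1954, 1965, 1971, 1976, 1982 — 13 in total.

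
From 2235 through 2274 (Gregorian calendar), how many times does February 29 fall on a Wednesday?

1

Leap years in 2235–2274: 10 of them.
Feb 29 weekday advances by 5 (mod 7) from one leap year to the next four years later (or differs when a century non-leap intervenes).
Leap-day weekdays: 2236:Mon 2240:Sat 2244:Thu 2248:Tue 2252:Sun 2256:Fri 2260:Wed✓ 2264:Mon 2268:Sat 2272:Thu
Wednesday: 2260 → 1.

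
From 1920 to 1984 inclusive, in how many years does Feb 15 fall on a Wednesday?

10

Track Feb 15's weekday year by year (advancing +1, or +2 across a Feb 29):
  1920: Sun  1921: Tue (+2)  1922: Wed (+1) ✓  1923: Thu (+1)  1924: Fri (+1)
  1925: Sun (+2)  1926: Mon (+1)  1927: Tue (+1)  1928: Wed (+1) ✓  1929: Fri (+2)
  1930: Sat (+1)  1931: Sun (+1)  1932: Mon (+1)  1933: Wed (+2) ✓  … (37 more years) …
  1971: Mon (+1)  1972: Tue (+1)  1973: Thu (+2)  1974: Fri (+1)  1975: Sat (+1)
  1976: Sun (+1)  1977: Tue (+2)  1978: Wed (+1) ✓  1979: Thu (+1)  1980: Fri (+1)
  1981: Sun (+2)  1982: Mon (+1)  1983: Tue (+1)  1984: Wed (+1) ✓
Wednesday years: 1922, 1928, 1933, 1939, 1950, 1956, 1961, 1967, 1978, 1984 — 10 in total.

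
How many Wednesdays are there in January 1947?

5

January 1947 has 31 days and begins on Wednesday.
The first Wednesday is January 1.
Wednesdays fall on 1, 8, 15, 22, 29 — that's 5.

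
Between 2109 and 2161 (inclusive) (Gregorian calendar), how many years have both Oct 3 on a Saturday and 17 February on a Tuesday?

6

Check each year's weekday for Oct 3 and 17 February:
  2109: Thu/Sun  2110: Fri/Mon  2111: Sat/Tue ✓  2112: Mon/Wed  2113: Tue/Fri  2114: Wed/Sat  2115: Thu/Sun  2116: Sat/Mon  2117: Sun/Wed  2118: Mon/Thu  2119: Tue/Fri  2120: Thu/Sat  2121: Fri/Mon  2122: Sat/Tue ✓  …(25 more)…  2148: Thu/Sat  2149: Fri/Mon  2150: Sat/Tue ✓  2151: Sun/Wed  2152: Tue/Thu  2153: Wed/Sat  2154: Thu/Sun  2155: Fri/Mon  2156: Sun/Tue  2157: Mon/Thu  2158: Tue/Fri  2159: Wed/Sat  2160: Fri/Sun  2161: Sat/Tue ✓
Both conditions hold in: 2111, 2122, 2133, 2139, 2150, 2161 — 6.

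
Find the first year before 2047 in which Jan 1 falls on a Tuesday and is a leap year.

Jan 1 advances by 2 weekdays after a leap year and by 1 after a common year.
2047: Jan 1 is Tuesday.
2046: Monday
2045: Sunday
2044: Friday (leap)
2043: Thursday
2042: Wednesday
2041: Tuesday
2040: Sunday (leap)
2039: Saturday
2038: Friday
2037: Thursday
2036: Tuesday (leap)
2036 begins on a Tuesday and is a leap year.

2036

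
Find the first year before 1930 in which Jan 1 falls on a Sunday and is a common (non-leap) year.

Jan 1 advances by 2 weekdays after a leap year and by 1 after a common year.
1930: Jan 1 is Wednesday.
1929: Tuesday
1928: Sunday (leap)
1927: Saturday
1926: Friday
1925: Thursday
1924: Tuesday (leap)
1923: Monday
1922: Sunday
1922 begins on a Sunday and is a common year.

1922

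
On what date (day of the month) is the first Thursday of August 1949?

4

August 1, 1949 is a Monday, so the first Thursday is the 4th.
The first Thursday is 4 + 0 = 4.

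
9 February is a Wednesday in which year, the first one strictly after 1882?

1887

From one year to the next, a fixed date's weekday advances by 1, or by 2 when a Feb 29 lies between the two dates.
1882: February 9 is Thursday.
1883: Friday (+1)
1884: Saturday (+1)
1885: Monday (+2)
1886: Tuesday (+1)
1887: Wednesday (+1)
9 February falls on a Wednesday in 1887.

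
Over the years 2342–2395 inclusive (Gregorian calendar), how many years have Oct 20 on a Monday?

Track Oct 20's weekday year by year (advancing +1, or +2 across a Feb 29):
  2342: Tue  2343: Wed (+1)  2344: Fri (+2)  2345: Sat (+1)  2346: Sun (+1)
  2347: Mon (+1) ✓  2348: Wed (+2)  2349: Thu (+1)  2350: Fri (+1)  2351: Sat (+1)
  2352: Mon (+2) ✓  2353: Tue (+1)  2354: Wed (+1)  2355: Thu (+1)  … (26 more years) …
  2382: Wed (+1)  2383: Thu (+1)  2384: Sat (+2)  2385: Sun (+1)  2386: Mon (+1) ✓
  2387: Tue (+1)  2388: Thu (+2)  2389: Fri (+1)  2390: Sat (+1)  2391: Sun (+1)
  2392: Tue (+2)  2393: Wed (+1)  2394: Thu (+1)  2395: Fri (+1)
Monday years: 2347, 2352, 2358, 2369, 2375, 2380, 2386 — 7 in total.

7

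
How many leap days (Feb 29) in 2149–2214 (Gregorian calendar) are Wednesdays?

3

Leap years in 2149–2214: 15 of them.
Feb 29 weekday advances by 5 (mod 7) from one leap year to the next four years later (or differs when a century non-leap intervenes).
Leap-day weekdays: 2152:Tue 2156:Sun 2160:Fri 2164:Wed✓ 2168:Mon 2172:Sat 2176:Thu 2180:Tue 2184:Sun 2188:Fri 2192:Wed✓ 2196:Mon 2204:Wed✓ 2208:Mon 2212:Sat
Wednesday: 2164, 2192, 2204 → 3.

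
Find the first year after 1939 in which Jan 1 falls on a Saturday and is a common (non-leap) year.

1949

Jan 1 advances by 2 weekdays after a leap year and by 1 after a common year.
1939: Jan 1 is Sunday.
1940: Monday (leap)
1941: Wednesday
1942: Thursday
1943: Friday
1944: Saturday (leap)
1945: Monday
1946: Tuesday
1947: Wednesday
1948: Thursday (leap)
1949: Saturday
1949 begins on a Saturday and is a common year.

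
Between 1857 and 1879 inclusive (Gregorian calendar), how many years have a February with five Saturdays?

February has 28 days (29 in leap years); it has five Saturdays when Saturday falls among the first (month-length − 28) days — i.e. when February 1 is Saturday in a leap year (never in a common year).
February 1 by year: 1857:Sun 1858:Mon 1859:Tue 1860:Wed 1861:Fri 1862:Sat 1863:Sun 1864:Mon 1865:Wed 1866:Thu 1867:Fri 1868:Sat✓ 1869:Mon 1870:Tue 1871:Wed 1872:Thu 1873:Sat 1874:Sun 1875:Mon 1876:Tue 1877:Thu 1878:Fri 1879:Sat
Years with five Saturdays: 1868 → 1.

1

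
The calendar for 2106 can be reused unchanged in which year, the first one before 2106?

2100

Two years share a calendar iff Jan 1 falls on the same weekday and both are leap or both are common. 2106: Jan 1 is Friday, common year.
2105: Jan 1 Thursday, common
2104: Jan 1 Tuesday, leap
2103: Jan 1 Monday, common
2102: Jan 1 Sunday, common
2101: Jan 1 Saturday, common
2100: Jan 1 Friday, common
2100 matches on both conditions.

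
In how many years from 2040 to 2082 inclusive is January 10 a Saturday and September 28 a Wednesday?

Check each year's weekday for January 10 and September 28:
  2040: Tue/Fri  2041: Thu/Sat  2042: Fri/Sun  2043: Sat/Mon  2044: Sun/Wed  2045: Tue/Thu  2046: Wed/Fri  2047: Thu/Sat  2048: Fri/Mon  2049: Sun/Tue  2050: Mon/Wed  2051: Tue/Thu  2052: Wed/Sat  2053: Fri/Sun  …(15 more)…  2069: Thu/Sat  2070: Fri/Sun  2071: Sat/Mon  2072: Sun/Wed  2073: Tue/Thu  2074: Wed/Fri  2075: Thu/Sat  2076: Fri/Mon  2077: Sun/Tue  2078: Mon/Wed  2079: Tue/Thu  2080: Wed/Sat  2081: Fri/Sun  2082: Sat/Mon
Both conditions hold in: no year — 0.

0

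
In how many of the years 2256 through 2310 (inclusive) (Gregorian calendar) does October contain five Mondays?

October has 31 days; it has five Mondays when Monday falls among the first (month-length − 28) days — i.e. when October 1 is one of Monday/Sunday/Saturday.
October 1 by year: 2256:Wed 2257:Thu 2258:Fri 2259:Sat✓ 2260:Mon✓ 2261:Tue 2262:Wed 2263:Thu 2264:Sat✓ 2265:Sun✓ 2266:Mon✓ 2267:Tue 2268:Thu 2269:Fri 2270:Sat✓ …(25 more)… 2296:Thu 2297:Fri 2298:Sat✓ 2299:Sun✓ 2300:Mon✓ 2301:Tue 2302:Wed 2303:Thu 2304:Sat✓ 2305:Sun✓ 2306:Mon✓ 2307:Tue 2308:Thu 2309:Fri 2310:Sat✓
Years with five Mondays: 2259, 2260, 2264, 2265, 2266, 2270, 2271, 2276, 2277, 2281, 2282, 2283, 2287, 2288, 2292, 2293, 2294, 2298, 2299, 2300, 2304, 2305, 2306, 2310 → 24.

24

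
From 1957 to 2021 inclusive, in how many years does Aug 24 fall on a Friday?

9

Track Aug 24's weekday year by year (advancing +1, or +2 across a Feb 29):
  1957: Sat  1958: Sun (+1)  1959: Mon (+1)  1960: Wed (+2)  1961: Thu (+1)
  1962: Fri (+1) ✓  1963: Sat (+1)  1964: Mon (+2)  1965: Tue (+1)  1966: Wed (+1)
  1967: Thu (+1)  1968: Sat (+2)  1969: Sun (+1)  1970: Mon (+1)  … (37 more years) …
  2008: Sun (+2)  2009: Mon (+1)  2010: Tue (+1)  2011: Wed (+1)  2012: Fri (+2) ✓
  2013: Sat (+1)  2014: Sun (+1)  2015: Mon (+1)  2016: Wed (+2)  2017: Thu (+1)
  2018: Fri (+1) ✓  2019: Sat (+1)  2020: Mon (+2)  2021: Tue (+1)
Friday years: 1962, 1973, 1979, 1984, 1990, 2001, 2007, 2012, 2018 — 9 in total.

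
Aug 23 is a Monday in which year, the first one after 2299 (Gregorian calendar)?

2309

From one year to the next, a fixed date's weekday advances by 1, or by 2 when a Feb 29 lies between the two dates.
2299: August 23 is Wednesday.
2300: Thursday (+1)
2301: Friday (+1)
2302: Saturday (+1)
2303: Sunday (+1)
2304: Tuesday (+2)
2305: Wednesday (+1)
2306: Thursday (+1)
2307: Friday (+1)
2308: Sunday (+2)
2309: Monday (+1)
Aug 23 falls on a Monday in 2309.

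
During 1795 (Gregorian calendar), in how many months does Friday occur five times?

4

A month of length L has five Fridays iff its first Friday is on day ≤ L−28 (so day 1–3 in a 31-day month, 1–2 in a 30-day month, day 1 in a leap February).
Checking each month of 1795: Jan starts Thu (31d) ✓; Feb starts Sun (28d); Mar starts Sun (31d); Apr starts Wed (30d); May starts Fri (31d) ✓; Jun starts Mon (30d); Jul starts Wed (31d) ✓; Aug starts Sat (31d); Sep starts Tue (30d); Oct starts Thu (31d) ✓; Nov starts Sun (30d); Dec starts Tue (31d).
Five-Friday months: January, May, July, October → 4.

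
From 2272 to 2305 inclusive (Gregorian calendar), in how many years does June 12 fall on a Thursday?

5

Track June 12's weekday year by year (advancing +1, or +2 across a Feb 29):
  2272: Wed  2273: Thu (+1) ✓  2274: Fri (+1)  2275: Sat (+1)  2276: Mon (+2)
  2277: Tue (+1)  2278: Wed (+1)  2279: Thu (+1) ✓  2280: Sat (+2)  2281: Sun (+1)
  2282: Mon (+1)  2283: Tue (+1)  2284: Thu (+2) ✓  2285: Fri (+1)  … (6 more years) …
  2292: Sun (+2)  2293: Mon (+1)  2294: Tue (+1)  2295: Wed (+1)  2296: Fri (+2)
  2297: Sat (+1)  2298: Sun (+1)  2299: Mon (+1)  2300: Tue (+1)  2301: Wed (+1)
  2302: Thu (+1) ✓  2303: Fri (+1)  2304: Sun (+2)  2305: Mon (+1)
Thursday years: 2273, 2279, 2284, 2290, 2302 — 5 in total.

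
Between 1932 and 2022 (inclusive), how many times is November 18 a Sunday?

Track November 18's weekday year by year (advancing +1, or +2 across a Feb 29):
  1932: Fri  1933: Sat (+1)  1934: Sun (+1) ✓  1935: Mon (+1)  1936: Wed (+2)
  1937: Thu (+1)  1938: Fri (+1)  1939: Sat (+1)  1940: Mon (+2)  1941: Tue (+1)
  1942: Wed (+1)  1943: Thu (+1)  1944: Sat (+2)  1945: Sun (+1) ✓  … (63 more years) …
  2009: Wed (+1)  2010: Thu (+1)  2011: Fri (+1)  2012: Sun (+2) ✓  2013: Mon (+1)
  2014: Tue (+1)  2015: Wed (+1)  2016: Fri (+2)  2017: Sat (+1)  2018: Sun (+1) ✓
  2019: Mon (+1)  2020: Wed (+2)  2021: Thu (+1)  2022: Fri (+1)
Sunday years: 1934, 1945, 1951, 1956, 1962, 1973, 1979, 1984, 1990, 2001, 2007, 2012, 2018 — 13 in total.

13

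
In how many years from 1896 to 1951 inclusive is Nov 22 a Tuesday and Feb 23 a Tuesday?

2

Check each year's weekday for Nov 22 and Feb 23:
  1896: Sun/Sun  1897: Mon/Tue  1898: Tue/Wed  1899: Wed/Thu  1900: Thu/Fri  1901: Fri/Sat  1902: Sat/Sun  1903: Sun/Mon  1904: Tue/Tue ✓  1905: Wed/Thu  1906: Thu/Fri  1907: Fri/Sat  1908: Sun/Sun  1909: Mon/Tue  …(28 more)…  1938: Tue/Wed  1939: Wed/Thu  1940: Fri/Fri  1941: Sat/Sun  1942: Sun/Mon  1943: Mon/Tue  1944: Wed/Wed  1945: Thu/Fri  1946: Fri/Sat  1947: Sat/Sun  1948: Mon/Mon  1949: Tue/Wed  1950: Wed/Thu  1951: Thu/Fri
Both conditions hold in: 1904, 1932 — 2.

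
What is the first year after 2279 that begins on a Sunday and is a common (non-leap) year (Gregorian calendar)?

2282

Jan 1 advances by 2 weekdays after a leap year and by 1 after a common year.
2279: Jan 1 is Wednesday.
2280: Thursday (leap)
2281: Saturday
2282: Sunday
2282 begins on a Sunday and is a common year.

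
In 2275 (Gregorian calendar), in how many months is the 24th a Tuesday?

Check the 24th of each month of 2275: Jan 24: Sun, Feb 24: Wed, Mar 24: Wed, Apr 24: Sat, May 24: Mon, Jun 24: Thu, Jul 24: Sat, Aug 24: Tue, Sep 24: Fri, Oct 24: Sun, Nov 24: Wed, Dec 24: Fri.
Tuesday occurs in August — 1 month.

1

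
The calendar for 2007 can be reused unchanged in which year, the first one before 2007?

Two years share a calendar iff Jan 1 falls on the same weekday and both are leap or both are common. 2007: Jan 1 is Monday, common year.
2006: Jan 1 Sunday, common
2005: Jan 1 Saturday, common
2004: Jan 1 Thursday, leap
2003: Jan 1 Wednesday, common
2002: Jan 1 Tuesday, common
2001: Jan 1 Monday, common
2001 matches on both conditions.

2001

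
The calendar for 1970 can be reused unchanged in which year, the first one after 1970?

1981

Two years share a calendar iff Jan 1 falls on the same weekday and both are leap or both are common. 1970: Jan 1 is Thursday, common year.
1971: Jan 1 Friday, common
1972: Jan 1 Saturday, leap
1973: Jan 1 Monday, common
1974: Jan 1 Tuesday, common
1975: Jan 1 Wednesday, common
1976: Jan 1 Thursday, leap
1977: Jan 1 Saturday, common
1978: Jan 1 Sunday, common
1979: Jan 1 Monday, common
1980: Jan 1 Tuesday, leap
1981: Jan 1 Thursday, common
1981 matches on both conditions.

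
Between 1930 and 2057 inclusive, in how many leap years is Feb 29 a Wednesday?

Leap years in 1930–2057: 32 of them.
Feb 29 weekday advances by 5 (mod 7) from one leap year to the next four years later (or differs when a century non-leap intervenes).
Leap-day weekdays: 1932:Mon 1936:Sat 1940:Thu 1944:Tue 1948:Sun 1952:Fri 1956:Wed✓ 1960:Mon 1964:Sat 1968:Thu 1972:Tue 1976:Sun 1980:Fri …(6 more)… 2008:Fri 2012:Wed✓ 2016:Mon 2020:Sat 2024:Thu 2028:Tue 2032:Sun 2036:Fri 2040:Wed✓ 2044:Mon 2048:Sat 2052:Thu 2056:Tue
Wednesday: 1956, 1984, 2012, 2040 → 4.

4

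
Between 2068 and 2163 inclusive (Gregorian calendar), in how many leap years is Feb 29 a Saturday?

Leap years in 2068–2163: 23 of them.
Feb 29 weekday advances by 5 (mod 7) from one leap year to the next four years later (or differs when a century non-leap intervenes).
Leap-day weekdays: 2068:Wed 2072:Mon 2076:Sat✓ 2080:Thu 2084:Tue 2088:Sun 2092:Fri 2096:Wed 2104:Fri 2108:Wed 2112:Mon 2116:Sat✓ 2120:Thu 2124:Tue 2128:Sun 2132:Fri 2136:Wed 2140:Mon 2144:Sat✓ 2148:Thu 2152:Tue 2156:Sun 2160:Fri
Saturday: 2076, 2116, 2144 → 3.

3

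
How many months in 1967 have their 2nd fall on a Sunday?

Check the 2nd of each month of 1967: Jan 2: Mon, Feb 2: Thu, Mar 2: Thu, Apr 2: Sun, May 2: Tue, Jun 2: Fri, Jul 2: Sun, Aug 2: Wed, Sep 2: Sat, Oct 2: Mon, Nov 2: Thu, Dec 2: Sat.
Sunday occurs in April, July — 2 months.

2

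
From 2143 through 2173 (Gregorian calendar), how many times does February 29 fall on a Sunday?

1

Leap years in 2143–2173: 8 of them.
Feb 29 weekday advances by 5 (mod 7) from one leap year to the next four years later (or differs when a century non-leap intervenes).
Leap-day weekdays: 2144:Sat 2148:Thu 2152:Tue 2156:Sun✓ 2160:Fri 2164:Wed 2168:Mon 2172:Sat
Sunday: 2156 → 1.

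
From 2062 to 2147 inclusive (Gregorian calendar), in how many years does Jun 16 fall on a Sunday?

11

Track Jun 16's weekday year by year (advancing +1, or +2 across a Feb 29):
  2062: Fri  2063: Sat (+1)  2064: Mon (+2)  2065: Tue (+1)  2066: Wed (+1)
  2067: Thu (+1)  2068: Sat (+2)  2069: Sun (+1) ✓  2070: Mon (+1)  2071: Tue (+1)
  2072: Thu (+2)  2073: Fri (+1)  2074: Sat (+1)  2075: Sun (+1) ✓  … (58 more years) …
  2134: Wed (+1)  2135: Thu (+1)  2136: Sat (+2)  2137: Sun (+1) ✓  2138: Mon (+1)
  2139: Tue (+1)  2140: Thu (+2)  2141: Fri (+1)  2142: Sat (+1)  2143: Sun (+1) ✓
  2144: Tue (+2)  2145: Wed (+1)  2146: Thu (+1)  2147: Fri (+1)
Sunday years: 2069, 2075, 2080, 2086, 2097, 2109, 2115, 2120, 2126, 2137, 2143 — 11 in total.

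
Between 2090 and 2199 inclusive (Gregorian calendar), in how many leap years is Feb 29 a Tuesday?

Leap years in 2090–2199: 26 of them.
Feb 29 weekday advances by 5 (mod 7) from one leap year to the next four years later (or differs when a century non-leap intervenes).
Leap-day weekdays: 2092:Fri 2096:Wed 2104:Fri 2108:Wed 2112:Mon 2116:Sat 2120:Thu 2124:Tue✓ 2128:Sun 2132:Fri 2136:Wed 2140:Mon 2144:Sat 2148:Thu 2152:Tue✓ 2156:Sun 2160:Fri 2164:Wed 2168:Mon 2172:Sat 2176:Thu 2180:Tue✓ 2184:Sun 2188:Fri 2192:Wed 2196:Mon
Tuesday: 2124, 2152, 2180 → 3.

3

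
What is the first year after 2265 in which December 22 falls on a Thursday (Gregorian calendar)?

From one year to the next, a fixed date's weekday advances by 1, or by 2 when a Feb 29 lies between the two dates.
2265: December 22 is Friday.
2266: Saturday (+1)
2267: Sunday (+1)
2268: Tuesday (+2)
2269: Wednesday (+1)
2270: Thursday (+1)
December 22 falls on a Thursday in 2270.

2270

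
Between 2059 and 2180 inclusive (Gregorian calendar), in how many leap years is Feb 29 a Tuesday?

Leap years in 2059–2180: 30 of them.
Feb 29 weekday advances by 5 (mod 7) from one leap year to the next four years later (or differs when a century non-leap intervenes).
Leap-day weekdays: 2060:Sun 2064:Fri 2068:Wed 2072:Mon 2076:Sat 2080:Thu 2084:Tue✓ 2088:Sun 2092:Fri 2096:Wed 2104:Fri 2108:Wed 2112:Mon …(4 more)… 2132:Fri 2136:Wed 2140:Mon 2144:Sat 2148:Thu 2152:Tue✓ 2156:Sun 2160:Fri 2164:Wed 2168:Mon 2172:Sat 2176:Thu 2180:Tue✓
Tuesday: 2084, 2124, 2152, 2180 → 4.

4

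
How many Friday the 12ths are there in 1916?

Check the 12th of each month of 1916: Jan 12: Wed, Feb 12: Sat, Mar 12: Sun, Apr 12: Wed, May 12: Fri, Jun 12: Mon, Jul 12: Wed, Aug 12: Sat, Sep 12: Tue, Oct 12: Thu, Nov 12: Sun, Dec 12: Tue.
Friday occurs in May — 1 month.

1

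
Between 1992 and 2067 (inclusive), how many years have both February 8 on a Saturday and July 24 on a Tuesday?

Check each year's weekday for February 8 and July 24:
  1992: Sat/Fri  1993: Mon/Sat  1994: Tue/Sun  1995: Wed/Mon  1996: Thu/Wed  1997: Sat/Thu  1998: Sun/Fri  1999: Mon/Sat  2000: Tue/Mon  2001: Thu/Tue  2002: Fri/Wed  2003: Sat/Thu  2004: Sun/Sat  2005: Tue/Sun  …(48 more)…  2054: Sun/Fri  2055: Mon/Sat  2056: Tue/Mon  2057: Thu/Tue  2058: Fri/Wed  2059: Sat/Thu  2060: Sun/Sat  2061: Tue/Sun  2062: Wed/Mon  2063: Thu/Tue  2064: Fri/Thu  2065: Sun/Fri  2066: Mon/Sat  2067: Tue/Sun
Both conditions hold in: no year — 0.

0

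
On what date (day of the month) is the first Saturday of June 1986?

7

June 1, 1986 is a Sunday, so the first Saturday is the 7th.
The first Saturday is 7 + 0 = 7.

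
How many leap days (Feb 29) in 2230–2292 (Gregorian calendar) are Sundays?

2

Leap years in 2230–2292: 16 of them.
Feb 29 weekday advances by 5 (mod 7) from one leap year to the next four years later (or differs when a century non-leap intervenes).
Leap-day weekdays: 2232:Wed 2236:Mon 2240:Sat 2244:Thu 2248:Tue 2252:Sun✓ 2256:Fri 2260:Wed 2264:Mon 2268:Sat 2272:Thu 2276:Tue 2280:Sun✓ 2284:Fri 2288:Wed 2292:Mon
Sunday: 2252, 2280 → 2.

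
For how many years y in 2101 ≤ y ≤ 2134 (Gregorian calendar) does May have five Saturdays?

May has 31 days; it has five Saturdays when Saturday falls among the first (month-length − 28) days — i.e. when May 1 is one of Saturday/Friday/Thursday.
May 1 by year: 2101:Sun 2102:Mon 2103:Tue 2104:Thu✓ 2105:Fri✓ 2106:Sat✓ 2107:Sun 2108:Tue 2109:Wed 2110:Thu✓ 2111:Fri✓ 2112:Sun 2113:Mon 2114:Tue 2115:Wed …(4 more)… 2120:Wed 2121:Thu✓ 2122:Fri✓ 2123:Sat✓ 2124:Mon 2125:Tue 2126:Wed 2127:Thu✓ 2128:Sat✓ 2129:Sun 2130:Mon 2131:Tue 2132:Thu✓ 2133:Fri✓ 2134:Sat✓
Years with five Saturdays: 2104, 2105, 2106, 2110, 2111, 2116, 2117, 2121, 2122, 2123, 2127, 2128, 2132, 2133, 2134 → 15.

15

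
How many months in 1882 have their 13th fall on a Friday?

Check the 13th of each month of 1882: Jan 13: Fri, Feb 13: Mon, Mar 13: Mon, Apr 13: Thu, May 13: Sat, Jun 13: Tue, Jul 13: Thu, Aug 13: Sun, Sep 13: Wed, Oct 13: Fri, Nov 13: Mon, Dec 13: Wed.
Friday occurs in January, October — 2 months.

2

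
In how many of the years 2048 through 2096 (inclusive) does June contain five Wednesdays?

June has 30 days; it has five Wednesdays when Wednesday falls among the first (month-length − 28) days — i.e. when June 1 is one of Wednesday/Tuesday.
June 1 by year: 2048:Mon 2049:Tue✓ 2050:Wed✓ 2051:Thu 2052:Sat 2053:Sun 2054:Mon 2055:Tue✓ 2056:Thu 2057:Fri 2058:Sat 2059:Sun 2060:Tue✓ 2061:Wed✓ 2062:Thu …(19 more)… 2082:Mon 2083:Tue✓ 2084:Thu 2085:Fri 2086:Sat 2087:Sun 2088:Tue✓ 2089:Wed✓ 2090:Thu 2091:Fri 2092:Sun 2093:Mon 2094:Tue✓ 2095:Wed✓ 2096:Fri
Years with five Wednesdays: 2049, 2050, 2055, 2060, 2061, 2066, 2067, 2072, 2077, 2078, 2083, 2088, 2089, 2094, 2095 → 15.

15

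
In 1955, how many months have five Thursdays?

A month of length L has five Thursdays iff its first Thursday is on day ≤ L−28 (so day 1–3 in a 31-day month, 1–2 in a 30-day month, day 1 in a leap February).
Checking each month of 1955: Jan starts Sat (31d); Feb starts Tue (28d); Mar starts Tue (31d) ✓; Apr starts Fri (30d); May starts Sun (31d); Jun starts Wed (30d) ✓; Jul starts Fri (31d); Aug starts Mon (31d); Sep starts Thu (30d) ✓; Oct starts Sat (31d); Nov starts Tue (30d); Dec starts Thu (31d) ✓.
Five-Thursday months: March, June, September, December → 4.

4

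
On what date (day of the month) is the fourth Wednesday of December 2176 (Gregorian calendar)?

December 1, 2176 is a Sunday, so the first Wednesday is the 4th.
The fourth Wednesday is 4 + 21 = 25.

25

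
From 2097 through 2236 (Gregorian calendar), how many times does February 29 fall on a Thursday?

4

Leap years in 2097–2236: 33 of them.
Feb 29 weekday advances by 5 (mod 7) from one leap year to the next four years later (or differs when a century non-leap intervenes).
Leap-day weekdays: 2104:Fri 2108:Wed 2112:Mon 2116:Sat 2120:Thu✓ 2124:Tue 2128:Sun 2132:Fri 2136:Wed 2140:Mon 2144:Sat 2148:Thu✓ 2152:Tue …(7 more)… 2184:Sun 2188:Fri 2192:Wed 2196:Mon 2204:Wed 2208:Mon 2212:Sat 2216:Thu✓ 2220:Tue 2224:Sun 2228:Fri 2232:Wed 2236:Mon
Thursday: 2120, 2148, 2176, 2216 → 4.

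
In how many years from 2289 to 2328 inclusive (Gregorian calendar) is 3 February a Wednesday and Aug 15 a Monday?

Check each year's weekday for 3 February and Aug 15:
  2289: Sun/Thu  2290: Mon/Fri  2291: Tue/Sat  2292: Wed/Mon ✓  2293: Fri/Tue  2294: Sat/Wed  2295: Sun/Thu  2296: Mon/Sat  2297: Wed/Sun  2298: Thu/Mon  2299: Fri/Tue  2300: Sat/Wed  2301: Sun/Thu  2302: Mon/Fri  …(12 more)…  2315: Wed/Sun  2316: Thu/Tue  2317: Sat/Wed  2318: Sun/Thu  2319: Mon/Fri  2320: Tue/Sun  2321: Thu/Mon  2322: Fri/Tue  2323: Sat/Wed  2324: Sun/Fri  2325: Tue/Sat  2326: Wed/Sun  2327: Thu/Mon  2328: Fri/Wed
Both conditions hold in: 2292, 2304 — 2.

2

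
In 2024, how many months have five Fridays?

A month of length L has five Fridays iff its first Friday is on day ≤ L−28 (so day 1–3 in a 31-day month, 1–2 in a 30-day month, day 1 in a leap February).
Checking each month of 2024: Jan starts Mon (31d); Feb starts Thu (29d); Mar starts Fri (31d) ✓; Apr starts Mon (30d); May starts Wed (31d) ✓; Jun starts Sat (30d); Jul starts Mon (31d); Aug starts Thu (31d) ✓; Sep starts Sun (30d); Oct starts Tue (31d); Nov starts Fri (30d) ✓; Dec starts Sun (31d).
Five-Friday months: March, May, August, November → 4.

4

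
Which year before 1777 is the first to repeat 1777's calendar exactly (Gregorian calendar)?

1766

Two years share a calendar iff Jan 1 falls on the same weekday and both are leap or both are common. 1777: Jan 1 is Wednesday, common year.
1776: Jan 1 Monday, leap
1775: Jan 1 Sunday, common
1774: Jan 1 Saturday, common
1773: Jan 1 Friday, common
1772: Jan 1 Wednesday, leap
1771: Jan 1 Tuesday, common
1770: Jan 1 Monday, common
1769: Jan 1 Sunday, common
1768: Jan 1 Friday, leap
1767: Jan 1 Thursday, common
1766: Jan 1 Wednesday, common
1766 matches on both conditions.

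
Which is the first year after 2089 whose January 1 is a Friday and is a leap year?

2112

Jan 1 advances by 2 weekdays after a leap year and by 1 after a common year.
2089: Jan 1 is Saturday.
2090: Sunday
2091: Monday
2092: Tuesday (leap)
2093: Thursday
2094: Friday
2095: Saturday
2096: Sunday (leap)
2097: Tuesday
2098: Wednesday
2099: Thursday
2100: Friday
2101: Saturday
2102: Sunday
2103: Monday
2104: Tuesday (leap)
2105: Thursday
2106: Friday
2107: Saturday
2108: Sunday (leap)
2109: Tuesday
2110: Wednesday
2111: Thursday
2112: Friday (leap)
2112 begins on a Friday and is a leap year.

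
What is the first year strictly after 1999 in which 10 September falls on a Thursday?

From one year to the next, a fixed date's weekday advances by 1, or by 2 when a Feb 29 lies between the two dates.
1999: September 10 is Friday.
2000: Sunday (+2)
2001: Monday (+1)
2002: Tuesday (+1)
2003: Wednesday (+1)
2004: Friday (+2)
2005: Saturday (+1)
2006: Sunday (+1)
2007: Monday (+1)
2008: Wednesday (+2)
2009: Thursday (+1)
10 September falls on a Thursday in 2009.

2009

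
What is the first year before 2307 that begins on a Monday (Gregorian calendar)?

2306

Jan 1 advances by 2 weekdays after a leap year and by 1 after a common year.
2307: Jan 1 is Tuesday.
2306: Monday
2306 begins on a Monday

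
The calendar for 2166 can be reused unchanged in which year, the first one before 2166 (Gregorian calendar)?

Two years share a calendar iff Jan 1 falls on the same weekday and both are leap or both are common. 2166: Jan 1 is Wednesday, common year.
2165: Jan 1 Tuesday, common
2164: Jan 1 Sunday, leap
2163: Jan 1 Saturday, common
2162: Jan 1 Friday, common
2161: Jan 1 Thursday, common
2160: Jan 1 Tuesday, leap
2159: Jan 1 Monday, common
2158: Jan 1 Sunday, common
2157: Jan 1 Saturday, common
2156: Jan 1 Thursday, leap
2155: Jan 1 Wednesday, common
2155 matches on both conditions.

2155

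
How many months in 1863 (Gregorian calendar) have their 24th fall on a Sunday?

Check the 24th of each month of 1863: Jan 24: Sat, Feb 24: Tue, Mar 24: Tue, Apr 24: Fri, May 24: Sun, Jun 24: Wed, Jul 24: Fri, Aug 24: Mon, Sep 24: Thu, Oct 24: Sat, Nov 24: Tue, Dec 24: Thu.
Sunday occurs in May — 1 month.

1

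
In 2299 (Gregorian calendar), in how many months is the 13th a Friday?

Check the 13th of each month of 2299: Jan 13: Fri, Feb 13: Mon, Mar 13: Mon, Apr 13: Thu, May 13: Sat, Jun 13: Tue, Jul 13: Thu, Aug 13: Sun, Sep 13: Wed, Oct 13: Fri, Nov 13: Mon, Dec 13: Wed.
Friday occurs in January, October — 2 months.

2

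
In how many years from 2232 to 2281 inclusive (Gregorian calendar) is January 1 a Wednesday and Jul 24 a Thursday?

Check each year's weekday for January 1 and Jul 24:
  2232: Sun/Tue  2233: Tue/Wed  2234: Wed/Thu ✓  2235: Thu/Fri  2236: Fri/Sun  2237: Sun/Mon  2238: Mon/Tue  2239: Tue/Wed  2240: Wed/Fri  2241: Fri/Sat  2242: Sat/Sun  2243: Sun/Mon  2244: Mon/Wed  2245: Wed/Thu ✓  …(22 more)…  2268: Wed/Fri  2269: Fri/Sat  2270: Sat/Sun  2271: Sun/Mon  2272: Mon/Wed  2273: Wed/Thu ✓  2274: Thu/Fri  2275: Fri/Sat  2276: Sat/Mon  2277: Mon/Tue  2278: Tue/Wed  2279: Wed/Thu ✓  2280: Thu/Sat  2281: Sat/Sun
Both conditions hold in: 2234, 2245, 2251, 2262, 2273, 2279 — 6.

6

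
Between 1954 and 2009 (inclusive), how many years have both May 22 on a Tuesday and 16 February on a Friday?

Check each year's weekday for May 22 and 16 February:
  1954: Sat/Tue  1955: Sun/Wed  1956: Tue/Thu  1957: Wed/Sat  1958: Thu/Sun  1959: Fri/Mon  1960: Sun/Tue  1961: Mon/Thu  1962: Tue/Fri ✓  1963: Wed/Sat  1964: Fri/Sun  1965: Sat/Tue  1966: Sun/Wed  1967: Mon/Thu  …(28 more)…  1996: Wed/Fri  1997: Thu/Sun  1998: Fri/Mon  1999: Sat/Tue  2000: Mon/Wed  2001: Tue/Fri ✓  2002: Wed/Sat  2003: Thu/Sun  2004: Sat/Mon  2005: Sun/Wed  2006: Mon/Thu  2007: Tue/Fri ✓  2008: Thu/Sat  2009: Fri/Mon
Both conditions hold in: 1962, 1973, 1979, 1990, 2001, 2007 — 6.

6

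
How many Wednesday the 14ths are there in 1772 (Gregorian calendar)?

Check the 14th of each month of 1772: Jan 14: Tue, Feb 14: Fri, Mar 14: Sat, Apr 14: Tue, May 14: Thu, Jun 14: Sun, Jul 14: Tue, Aug 14: Fri, Sep 14: Mon, Oct 14: Wed, Nov 14: Sat, Dec 14: Mon.
Wednesday occurs in October — 1 month.

1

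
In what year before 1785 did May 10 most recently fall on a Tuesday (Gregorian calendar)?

1774

From one year to the next, a fixed date's weekday advances by 1, or by 2 when a Feb 29 lies between the two dates.
1785: May 10 is Tuesday.
1784: Monday (−1)
1783: Saturday (−2)
1782: Friday (−1)
1781: Thursday (−1)
1780: Wednesday (−1)
1779: Monday (−2)
1778: Sunday (−1)
1777: Saturday (−1)
1776: Friday (−1)
1775: Wednesday (−2)
1774: Tuesday (−1)
May 10 falls on a Tuesday in 1774.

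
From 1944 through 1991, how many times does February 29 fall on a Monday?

2

Leap years in 1944–1991: 12 of them.
Feb 29 weekday advances by 5 (mod 7) from one leap year to the next four years later (or differs when a century non-leap intervenes).
Leap-day weekdays: 1944:Tue 1948:Sun 1952:Fri 1956:Wed 1960:Mon✓ 1964:Sat 1968:Thu 1972:Tue 1976:Sun 1980:Fri 1984:Wed 1988:Mon✓
Monday: 1960, 1988 → 2.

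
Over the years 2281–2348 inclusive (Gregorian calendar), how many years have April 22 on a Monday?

Track April 22's weekday year by year (advancing +1, or +2 across a Feb 29):
  2281: Fri  2282: Sat (+1)  2283: Sun (+1)  2284: Tue (+2)  2285: Wed (+1)
  2286: Thu (+1)  2287: Fri (+1)  2288: Sun (+2)  2289: Mon (+1) ✓  2290: Tue (+1)
  2291: Wed (+1)  2292: Fri (+2)  2293: Sat (+1)  2294: Sun (+1)  … (40 more years) …
  2335: Mon (+1) ✓  2336: Wed (+2)  2337: Thu (+1)  2338: Fri (+1)  2339: Sat (+1)
  2340: Mon (+2) ✓  2341: Tue (+1)  2342: Wed (+1)  2343: Thu (+1)  2344: Sat (+2)
  2345: Sun (+1)  2346: Mon (+1) ✓  2347: Tue (+1)  2348: Thu (+2)
Monday years: 2289, 2295, 2301, 2307, 2312, 2318, 2329, 2335, 2340, 2346 — 10 in total.

10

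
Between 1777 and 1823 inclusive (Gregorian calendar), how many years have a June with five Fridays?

13

June has 30 days; it has five Fridays when Friday falls among the first (month-length − 28) days — i.e. when June 1 is one of Friday/Thursday.
June 1 by year: 1777:Sun 1778:Mon 1779:Tue 1780:Thu✓ 1781:Fri✓ 1782:Sat 1783:Sun 1784:Tue 1785:Wed 1786:Thu✓ 1787:Fri✓ 1788:Sun 1789:Mon 1790:Tue 1791:Wed …(17 more)… 1809:Thu✓ 1810:Fri✓ 1811:Sat 1812:Mon 1813:Tue 1814:Wed 1815:Thu✓ 1816:Sat 1817:Sun 1818:Mon 1819:Tue 1820:Thu✓ 1821:Fri✓ 1822:Sat 1823:Sun
Years with five Fridays: 1780, 1781, 1786, 1787, 1792, 1797, 1798, 1804, 1809, 1810, 1815, 1820, 1821 → 13.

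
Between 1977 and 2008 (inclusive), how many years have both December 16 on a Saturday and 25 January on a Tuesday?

Check each year's weekday for December 16 and 25 January:
  1977: Fri/Tue  1978: Sat/Wed  1979: Sun/Thu  1980: Tue/Fri  1981: Wed/Sun  1982: Thu/Mon  1983: Fri/Tue  1984: Sun/Wed  1985: Mon/Fri  1986: Tue/Sat  1987: Wed/Sun  1988: Fri/Mon  1989: Sat/Wed  1990: Sun/Thu  …(4 more)…  1995: Sat/Wed  1996: Mon/Thu  1997: Tue/Sat  1998: Wed/Sun  1999: Thu/Mon  2000: Sat/Tue ✓  2001: Sun/Thu  2002: Mon/Fri  2003: Tue/Sat  2004: Thu/Sun  2005: Fri/Tue  2006: Sat/Wed  2007: Sun/Thu  2008: Tue/Fri
Both conditions hold in: 2000 — 1.

1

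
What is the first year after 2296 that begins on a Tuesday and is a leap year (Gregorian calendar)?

Jan 1 advances by 2 weekdays after a leap year and by 1 after a common year.
2296: Jan 1 is Wednesday (leap).
2297: Friday
2298: Saturday
2299: Sunday
2300: Monday
2301: Tuesday
2302: Wednesday
2303: Thursday
2304: Friday (leap)
2305: Sunday
2306: Monday
2307: Tuesday
2308: Wednesday (leap)
2309: Friday
2310: Saturday
2311: Sunday
2312: Monday (leap)
2313: Wednesday
2314: Thursday
2315: Friday
2316: Saturday (leap)
2317: Monday
2318: Tuesday
2319: Wednesday
2320: Thursday (leap)
2321: Saturday
2322: Sunday
2323: Monday
2324: Tuesday (leap)
2324 begins on a Tuesday and is a leap year.

2324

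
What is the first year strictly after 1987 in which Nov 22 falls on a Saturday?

1997

From one year to the next, a fixed date's weekday advances by 1, or by 2 when a Feb 29 lies between the two dates.
1987: November 22 is Sunday.
1988: Tuesday (+2)
1989: Wednesday (+1)
1990: Thursday (+1)
1991: Friday (+1)
1992: Sunday (+2)
1993: Monday (+1)
1994: Tuesday (+1)
1995: Wednesday (+1)
1996: Friday (+2)
1997: Saturday (+1)
Nov 22 falls on a Saturday in 1997.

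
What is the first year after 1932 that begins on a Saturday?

1938

Jan 1 advances by 2 weekdays after a leap year and by 1 after a common year.
1932: Jan 1 is Friday (leap).
1933: Sunday
1934: Monday
1935: Tuesday
1936: Wednesday (leap)
1937: Friday
1938: Saturday
1938 begins on a Saturday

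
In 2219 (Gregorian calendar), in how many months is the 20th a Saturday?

3

Check the 20th of each month of 2219: Jan 20: Wed, Feb 20: Sat, Mar 20: Sat, Apr 20: Tue, May 20: Thu, Jun 20: Sun, Jul 20: Tue, Aug 20: Fri, Sep 20: Mon, Oct 20: Wed, Nov 20: Sat, Dec 20: Mon.
Saturday occurs in February, March, November — 3 months.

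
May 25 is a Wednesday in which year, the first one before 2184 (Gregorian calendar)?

From one year to the next, a fixed date's weekday advances by 1, or by 2 when a Feb 29 lies between the two dates.
2184: May 25 is Tuesday.
2183: Sunday (−2)
2182: Saturday (−1)
2181: Friday (−1)
2180: Thursday (−1)
2179: Tuesday (−2)
2178: Monday (−1)
2177: Sunday (−1)
2176: Saturday (−1)
2175: Thursday (−2)
2174: Wednesday (−1)
May 25 falls on a Wednesday in 2174.

2174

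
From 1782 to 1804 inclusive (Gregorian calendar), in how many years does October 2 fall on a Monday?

2

Track October 2's weekday year by year (advancing +1, or +2 across a Feb 29):
  1782: Wed  1783: Thu (+1)  1784: Sat (+2)  1785: Sun (+1)  1786: Mon (+1) ✓
  1787: Tue (+1)  1788: Thu (+2)  1789: Fri (+1)  1790: Sat (+1)  1791: Sun (+1)
  1792: Tue (+2)  1793: Wed (+1)  1794: Thu (+1)  1795: Fri (+1)  1796: Sun (+2)
  1797: Mon (+1) ✓  1798: Tue (+1)  1799: Wed (+1)  1800: Thu (+1)  1801: Fri (+1)
  1802: Sat (+1)  1803: Sun (+1)  1804: Tue (+2)
Monday years: 1786, 1797 — 2 in total.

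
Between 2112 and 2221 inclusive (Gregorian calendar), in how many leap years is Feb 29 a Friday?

3

Leap years in 2112–2221: 27 of them.
Feb 29 weekday advances by 5 (mod 7) from one leap year to the next four years later (or differs when a century non-leap intervenes).
Leap-day weekdays: 2112:Mon 2116:Sat 2120:Thu 2124:Tue 2128:Sun 2132:Fri✓ 2136:Wed 2140:Mon 2144:Sat 2148:Thu 2152:Tue 2156:Sun 2160:Fri✓ 2164:Wed 2168:Mon 2172:Sat 2176:Thu 2180:Tue 2184:Sun 2188:Fri✓ 2192:Wed 2196:Mon 2204:Wed 2208:Mon 2212:Sat 2216:Thu 2220:Tue
Friday: 2132, 2160, 2188 → 3.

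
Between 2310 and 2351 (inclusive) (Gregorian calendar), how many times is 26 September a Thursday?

Track 26 September's weekday year by year (advancing +1, or +2 across a Feb 29):
  2310: Mon  2311: Tue (+1)  2312: Thu (+2) ✓  2313: Fri (+1)  2314: Sat (+1)
  2315: Sun (+1)  2316: Tue (+2)  2317: Wed (+1)  2318: Thu (+1) ✓  2319: Fri (+1)
  2320: Sun (+2)  2321: Mon (+1)  2322: Tue (+1)  2323: Wed (+1)  … (14 more years) …
  2338: Mon (+1)  2339: Tue (+1)  2340: Thu (+2) ✓  2341: Fri (+1)  2342: Sat (+1)
  2343: Sun (+1)  2344: Tue (+2)  2345: Wed (+1)  2346: Thu (+1) ✓  2347: Fri (+1)
  2348: Sun (+2)  2349: Mon (+1)  2350: Tue (+1)  2351: Wed (+1)
Thursday years: 2312, 2318, 2329, 2335, 2340, 2346 — 6 in total.

6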